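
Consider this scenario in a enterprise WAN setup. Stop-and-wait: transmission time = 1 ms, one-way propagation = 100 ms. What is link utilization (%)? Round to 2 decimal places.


Given: Ttrans = 1 ms, Tprop = 100 ms
RTT = 2 * Tprop = 2 * 100 = 200 ms
U = Ttrans / (Ttrans + RTT)
U = 1 / (1 + 200)
U = 1 / 201 = 0.004975
U% = 0.50%

0.50


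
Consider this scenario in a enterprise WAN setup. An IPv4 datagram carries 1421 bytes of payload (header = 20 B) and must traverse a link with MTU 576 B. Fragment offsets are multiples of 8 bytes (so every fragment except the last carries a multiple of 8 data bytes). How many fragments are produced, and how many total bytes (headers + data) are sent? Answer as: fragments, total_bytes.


Max data per non-final fragment = floor((MTU - header)/8)*8 = floor((576 - 20)/8)*8 = floor(556/8)*8 = 552 B
Final fragment needs no 8-byte alignment: it can carry up to MTU - header = 556 B
Non-final fragments needed = ceil((payload - 556) / 552) = ceil(865/552) = ceil(1.5670) = 2
Number of fragments = 2 + 1 = 3
Fragment sizes (data): 2 * 552 B + 317 B (last, 317 <= 556 OK)
Total bytes sent = payload + n_frags * header = 1421 + 3*20 = 1421 + 60 = 1481 B

3, 1481


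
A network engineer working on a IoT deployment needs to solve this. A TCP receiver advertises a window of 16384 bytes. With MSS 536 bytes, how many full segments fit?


Given: RWND = 16384 bytes, MSS = 536 bytes
Full segments = floor(RWND / MSS)
Full segments = floor(16384 / 536)
Full segments = floor(30.5672) = 30

30


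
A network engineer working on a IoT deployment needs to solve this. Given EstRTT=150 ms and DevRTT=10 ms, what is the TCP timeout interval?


Given: EstRTT = 150 ms, DevRTT = 10 ms
Timeout = EstRTT + 4 * DevRTT
4 * DevRTT = 4 * 10 = 40
Timeout = 150 + 40 = 190 ms

190


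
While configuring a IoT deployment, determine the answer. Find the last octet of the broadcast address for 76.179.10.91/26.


Given: IP = 76.179.10.91, prefix = /26
Host bits = 32 - 26 = 6
Network last octet = 91 AND mask = 64
Host part size = 2^6 - 1 = 63
Broadcast last octet = 64 OR 63 = 127

127


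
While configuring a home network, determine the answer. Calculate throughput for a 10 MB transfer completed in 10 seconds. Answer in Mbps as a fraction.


Given: file = 10 MB, time = 10 s
File in Mb = 10 * 8 = 80 Mb
Throughput = 80 / 10 Mbps
Throughput = 8 Mbps

8


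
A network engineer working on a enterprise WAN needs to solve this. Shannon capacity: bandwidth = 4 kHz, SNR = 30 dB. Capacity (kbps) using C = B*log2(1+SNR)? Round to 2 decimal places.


Given: B = 4 kHz, SNR = 30 dB
SNR linear = 10^(30/10) = 1000
1 + SNR = 1001
log2(1001) = 9.9672262588
C = 4 * 1000 * 9.9672262588 = 39868.9050 bps
C = 39.868905 kbps -> 39.87 kbps (2 dp)

39.87


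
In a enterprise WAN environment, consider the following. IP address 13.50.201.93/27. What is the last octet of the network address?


Given: IP = 13.50.201.93, prefix = /27
Subnet mask = 255.255.255.224
Last octet of IP: 93
Last octet of mask: 224
Network last octet = 93 AND 224 = 64

64


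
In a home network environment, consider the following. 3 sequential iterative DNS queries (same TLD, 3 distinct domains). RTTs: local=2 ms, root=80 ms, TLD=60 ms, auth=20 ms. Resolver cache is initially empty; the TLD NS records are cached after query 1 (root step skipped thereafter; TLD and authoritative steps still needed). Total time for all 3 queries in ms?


Lookup 1 (cold cache): local + root + TLD + auth = 2 + 80 + 60 + 20 = 162 ms
Lookups 2..3 (TLD NS cached -> skip root; new domain -> still ask TLD and auth): local + TLD + auth = 2 + 60 + 20 = 82 ms each
Remaining 2 lookups: 2 * 82 = 164 ms
Total = 162 + 164 = 326 ms

326


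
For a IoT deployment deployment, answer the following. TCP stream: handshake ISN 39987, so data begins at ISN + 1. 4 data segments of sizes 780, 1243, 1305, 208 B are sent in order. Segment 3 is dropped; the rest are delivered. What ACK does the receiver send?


SYN uses sequence number 39987; first data byte = ISN + 1 = 39988.
Segment 1: SEQ = 39988, len = 780 B, covers [39988, 40767]
Segment 2: SEQ = 40768, len = 1243 B, covers [40768, 42010]
Segment 3: SEQ = 42011, len = 1305 B, covers [42011, 43315] [LOST]
Segment 4: SEQ = 43316, len = 208 B, covers [43316, 43523]
In-order data received: bytes [39988, 42010] (segments 1..2).
Segment 3 missing -> gap begins at byte 42011; later segments buffered out of order.
Cumulative ACK = next expected in-order byte = 39988 + 780 + 1243 = 42011

42011


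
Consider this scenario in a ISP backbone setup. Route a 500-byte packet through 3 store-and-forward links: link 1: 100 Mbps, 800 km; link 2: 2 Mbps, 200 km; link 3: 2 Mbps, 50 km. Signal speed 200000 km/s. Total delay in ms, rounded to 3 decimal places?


Packet = 500 bytes = 4000 bits. Store-and-forward: sum (t_trans + t_prop) per link.
Link 1: t_trans = 4000/(100*10^6) s = 0.0400 ms; t_prop = 800/200000 s = 4.0000 ms; subtotal = 4.0400 ms
Link 2: t_trans = 4000/(2*10^6) s = 2.0000 ms; t_prop = 200/200000 s = 1.0000 ms; subtotal = 3.0000 ms
Link 3: t_trans = 4000/(2*10^6) s = 2.0000 ms; t_prop = 50/200000 s = 0.2500 ms; subtotal = 2.2500 ms
End-to-end = 4.0400 + 3.0000 + 2.2500 = 9.2900 ms -> 9.290 ms (3 dp)

9.290


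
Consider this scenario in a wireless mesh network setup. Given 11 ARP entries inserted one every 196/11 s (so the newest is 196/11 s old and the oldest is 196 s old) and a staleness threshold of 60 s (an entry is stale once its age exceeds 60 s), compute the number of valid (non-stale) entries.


Ages are k * 196/11 s for k = 1..11 (spacing = 17.8182 s).
Entry k is valid iff k * 196/11 <= 60 iff k <= 11 * 60 / 196 = 3.3673
n_valid = floor(3.3673) = 3
(n_stale = 11 - 3 = 8)

3


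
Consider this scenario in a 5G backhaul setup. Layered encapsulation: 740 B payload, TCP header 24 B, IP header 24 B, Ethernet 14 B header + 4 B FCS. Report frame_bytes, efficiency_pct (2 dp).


TCP segment = 740 + 24 = 764 B
IP packet = 764 + 24 = 788 B
Ethernet frame = 788 + 14 + 4 = 806 B
Efficiency = app / frame = 740 / 806 = 0.918114 = 91.8114% -> 91.81% (2 dp)

806, 91.81


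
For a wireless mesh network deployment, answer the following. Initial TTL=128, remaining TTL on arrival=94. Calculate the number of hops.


Given: initial TTL = 128, received TTL = 94
Hops = initial TTL - received TTL
Hops = 128 - 94 = 34

34


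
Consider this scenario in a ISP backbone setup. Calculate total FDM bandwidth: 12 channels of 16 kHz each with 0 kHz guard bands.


Given: 12 channels, 16 kHz each, guard = 0 kHz
Channel bandwidth = 12 * 16 = 192 kHz
Guard bands = 11 gaps * 0 kHz = 0 kHz
Total = 192 + 0 = 192 kHz

192


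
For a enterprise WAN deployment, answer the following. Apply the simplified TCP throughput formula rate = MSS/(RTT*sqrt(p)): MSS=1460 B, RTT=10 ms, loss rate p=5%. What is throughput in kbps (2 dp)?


Given: MSS = 1460 bytes, RTT = 10 ms, loss = 5%
RTT in seconds = 10 / 1000 = 0.01
Loss rate = 5% = 0.05
sqrt(loss) = sqrt(0.05) = 0.223606797750
Throughput (bytes/s) = 1460 / (0.01 * 0.223606797750) = 652931.8494
Throughput (kbps) = 652931.8494 * 8 / 1000 = 5223.454795 -> 5223.45 kbps (2 dp)

5223.45


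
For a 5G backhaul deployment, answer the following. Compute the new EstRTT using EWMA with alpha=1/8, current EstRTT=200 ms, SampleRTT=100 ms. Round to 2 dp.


Given: EstRTT = 200 ms, SampleRTT = 100 ms, alpha = 1/8
New EstRTT = (1 - alpha) * EstRTT + alpha * SampleRTT
(7/8) * 200 = 175
(1/8) * 100 = 12.5
New EstRTT = 175 + 12.5 = 187.5 ms -> 187.50 ms (2 dp)

187.50


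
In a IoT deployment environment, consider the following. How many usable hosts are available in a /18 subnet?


Given: subnet mask /18
Host bits = 32 - 18 = 14
Total addresses = 2^14 = 16384
Usable hosts = 16384 - 2 (network + broadcast) = 16382

16382


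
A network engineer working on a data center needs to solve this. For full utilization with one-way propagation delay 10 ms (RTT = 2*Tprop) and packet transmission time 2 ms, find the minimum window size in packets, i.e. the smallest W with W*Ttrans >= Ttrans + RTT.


Given: Ttrans = 2 ms, RTT = 20 ms (= 2 * Tprop, Tprop = 10 ms)
Time until first ACK returns = Ttrans + RTT = 2 + 20 = 22 ms
Need W * Ttrans >= Ttrans + RTT  ->  W >= (Ttrans + RTT) / Ttrans
(Ttrans + RTT) / Ttrans = 22 / 2 = 11
W_min = ceil(11) = 11

11


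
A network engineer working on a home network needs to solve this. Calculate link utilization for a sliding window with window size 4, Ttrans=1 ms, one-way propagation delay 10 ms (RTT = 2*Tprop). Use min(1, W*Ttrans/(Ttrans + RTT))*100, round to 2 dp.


Given: W = 4, Ttrans = 1 ms, RTT = 20 ms (= 2 * Tprop, Tprop = 10 ms)
Cycle time = Ttrans + RTT = 1 + 20 = 21 ms (first packet sent until its ACK returns)
W * Ttrans = 4 * 1 = 4 ms of sending per cycle
W * Ttrans / (Ttrans + RTT) = 4 / 21 = 0.190476
U = min(1, 0.190476) = 0.190476
U% = 19.05%

19.05


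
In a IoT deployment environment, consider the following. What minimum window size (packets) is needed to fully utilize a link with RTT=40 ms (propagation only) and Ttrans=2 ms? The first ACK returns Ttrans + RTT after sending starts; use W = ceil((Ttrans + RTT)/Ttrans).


Given: Ttrans = 2 ms, RTT = 40 ms (= 2 * Tprop, Tprop = 20 ms)
Time until first ACK returns = Ttrans + RTT = 2 + 40 = 42 ms
Need W * Ttrans >= Ttrans + RTT  ->  W >= (Ttrans + RTT) / Ttrans
(Ttrans + RTT) / Ttrans = 42 / 2 = 21
W_min = ceil(21) = 21

21


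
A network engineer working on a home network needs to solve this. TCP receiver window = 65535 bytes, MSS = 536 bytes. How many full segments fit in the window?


Given: RWND = 65535 bytes, MSS = 536 bytes
Full segments = floor(RWND / MSS)
Full segments = floor(65535 / 536)
Full segments = floor(122.2668) = 122

122


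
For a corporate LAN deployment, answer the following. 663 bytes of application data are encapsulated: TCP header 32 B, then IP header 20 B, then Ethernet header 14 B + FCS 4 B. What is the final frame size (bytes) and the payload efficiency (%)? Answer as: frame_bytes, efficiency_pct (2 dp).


TCP segment = 663 + 32 = 695 B
IP packet = 695 + 20 = 715 B
Ethernet frame = 715 + 14 + 4 = 733 B
Efficiency = app / frame = 663 / 733 = 0.904502 = 90.4502% -> 90.45% (2 dp)

733, 90.45


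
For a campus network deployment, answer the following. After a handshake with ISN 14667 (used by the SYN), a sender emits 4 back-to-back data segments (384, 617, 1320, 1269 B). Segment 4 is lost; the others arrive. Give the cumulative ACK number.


SYN uses sequence number 14667; first data byte = ISN + 1 = 14668.
Segment 1: SEQ = 14668, len = 384 B, covers [14668, 15051]
Segment 2: SEQ = 15052, len = 617 B, covers [15052, 15668]
Segment 3: SEQ = 15669, len = 1320 B, covers [15669, 16988]
Segment 4: SEQ = 16989, len = 1269 B, covers [16989, 18257] [LOST]
In-order data received: bytes [14668, 16988] (segments 1..3).
Segment 4 missing -> gap begins at byte 16989.
Cumulative ACK = next expected in-order byte = 14668 + 384 + 617 + 1320 = 16989

16989


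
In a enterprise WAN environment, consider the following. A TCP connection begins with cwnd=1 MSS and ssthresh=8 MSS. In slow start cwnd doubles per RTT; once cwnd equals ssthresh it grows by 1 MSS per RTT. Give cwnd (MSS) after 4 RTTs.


RTT 0: cwnd = 1 MSS (initial)
RTT 1: cwnd = 2 MSS (slow start, doubled)
RTT 2: cwnd = 4 MSS (slow start, doubled)
RTT 3: cwnd = 8 MSS (slow start, doubled)
RTT 4: cwnd = 9 MSS (congestion avoidance, +1)

9


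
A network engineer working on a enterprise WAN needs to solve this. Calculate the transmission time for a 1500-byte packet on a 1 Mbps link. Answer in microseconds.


Given: packet = 1500 bytes, bandwidth = 1 Mbps
Packet in bits = 1500 * 8 = 12000 bits
Bandwidth = 1 * 10^6 = 1000000 bps
Time = 12000 / 1000000 seconds
Time in us = 12000 * 10^6 / 1000000 = 12000

12000


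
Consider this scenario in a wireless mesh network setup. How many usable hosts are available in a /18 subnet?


Given: subnet mask /18
Host bits = 32 - 18 = 14
Total addresses = 2^14 = 16384
Usable hosts = 16384 - 2 (network + broadcast) = 16382

16382


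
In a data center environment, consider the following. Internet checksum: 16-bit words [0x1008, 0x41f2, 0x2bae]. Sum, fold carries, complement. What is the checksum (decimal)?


Given words: [0x1008, 0x41f2, 0x2bae]
Step 1: Sum all words
Raw sum = 4104 + 16882 + 11182 = 32168
One's complement = ~32168 & 0xFFFF = 33367

33367


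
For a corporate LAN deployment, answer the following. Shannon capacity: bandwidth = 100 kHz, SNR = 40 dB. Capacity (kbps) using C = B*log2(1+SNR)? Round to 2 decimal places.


Given: B = 100 kHz, SNR = 40 dB
SNR linear = 10^(40/10) = 10000
1 + SNR = 10001
log2(10001) = 13.2878566418
C = 100 * 1000 * 13.2878566418 = 1328785.6642 bps
C = 1328.785664 kbps -> 1328.79 kbps (2 dp)

1328.79


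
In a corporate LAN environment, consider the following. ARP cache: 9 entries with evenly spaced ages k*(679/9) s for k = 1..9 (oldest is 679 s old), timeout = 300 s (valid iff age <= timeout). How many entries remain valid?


Ages are k * 679/9 s for k = 1..9 (spacing = 75.4444 s).
Entry k is valid iff k * 679/9 <= 300 iff k <= 9 * 300 / 679 = 3.9764
n_valid = floor(3.9764) = 3
(n_stale = 9 - 3 = 6)

3


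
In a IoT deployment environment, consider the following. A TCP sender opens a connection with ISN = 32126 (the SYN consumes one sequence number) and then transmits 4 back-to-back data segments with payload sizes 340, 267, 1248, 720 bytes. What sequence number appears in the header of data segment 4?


The SYN occupies sequence number ISN = 32126, so the first data byte is ISN + 1 = 32127.
SEQ of data segment i = (ISN + 1) + sum of payload sizes of segments 1..i-1.
Segment 1: SEQ = 32127, payload = 340 bytes
Segment 2: SEQ = 32467, payload = 267 bytes
Segment 3: SEQ = 32734, payload = 1248 bytes
Segment 4: SEQ = 33982, payload = 720 bytes
SEQ of segment 4 = 32127 + 340 + 267 + 1248 = 33982

33982


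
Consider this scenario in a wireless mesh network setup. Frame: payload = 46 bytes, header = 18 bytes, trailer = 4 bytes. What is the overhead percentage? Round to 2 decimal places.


Given: payload = 46 B, header = 18 B, trailer = 4 B
Overhead bytes = header + trailer = 18 + 4 = 22
Total frame = payload + overhead = 46 + 22 = 68
Overhead % = 22 / 68 * 100 = 32.3529% -> 32.35% (2 dp)

32.35


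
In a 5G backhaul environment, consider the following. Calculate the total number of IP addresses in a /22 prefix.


Given: CIDR prefix /22
Host bits = 32 - 22 = 10
Total addresses = 2^10 = 1024

1024


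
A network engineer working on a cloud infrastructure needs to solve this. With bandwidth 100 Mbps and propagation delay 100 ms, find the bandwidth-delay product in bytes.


Given: bandwidth = 100 Mbps, delay = 100 ms
BDP in bits = 100 * 10^6 * 100 / 1000
BDP in bits = 10000000
BDP in bytes = 10000000 / 8 = 1250000

1250000


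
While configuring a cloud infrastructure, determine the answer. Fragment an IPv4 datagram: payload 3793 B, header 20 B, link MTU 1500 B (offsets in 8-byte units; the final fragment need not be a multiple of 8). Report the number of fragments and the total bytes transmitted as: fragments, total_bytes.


Max data per non-final fragment = floor((MTU - header)/8)*8 = floor((1500 - 20)/8)*8 = floor(1480/8)*8 = 1480 B
Final fragment needs no 8-byte alignment: it can carry up to MTU - header = 1480 B
Non-final fragments needed = ceil((payload - 1480) / 1480) = ceil(2313/1480) = ceil(1.5628) = 2
Number of fragments = 2 + 1 = 3
Fragment sizes (data): 2 * 1480 B + 833 B (last, 833 <= 1480 OK)
Total bytes sent = payload + n_frags * header = 3793 + 3*20 = 3793 + 60 = 3853 B

3, 3853


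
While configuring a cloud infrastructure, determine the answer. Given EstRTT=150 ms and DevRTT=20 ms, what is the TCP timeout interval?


Given: EstRTT = 150 ms, DevRTT = 20 ms
Timeout = EstRTT + 4 * DevRTT
4 * DevRTT = 4 * 20 = 80
Timeout = 150 + 80 = 230 ms

230


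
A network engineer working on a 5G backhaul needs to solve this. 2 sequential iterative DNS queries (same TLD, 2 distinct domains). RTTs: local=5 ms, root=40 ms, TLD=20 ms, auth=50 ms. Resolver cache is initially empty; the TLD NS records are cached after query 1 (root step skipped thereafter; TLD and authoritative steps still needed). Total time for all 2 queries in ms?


Lookup 1 (cold cache): local + root + TLD + auth = 5 + 40 + 20 + 50 = 115 ms
Lookups 2..2 (TLD NS cached -> skip root; new domain -> still ask TLD and auth): local + TLD + auth = 5 + 20 + 50 = 75 ms each
Remaining 1 lookups: 1 * 75 = 75 ms
Total = 115 + 75 = 190 ms

190


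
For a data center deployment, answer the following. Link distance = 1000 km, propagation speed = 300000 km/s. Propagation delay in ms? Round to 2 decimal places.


Given: distance = 1000 km, speed = 300000 km/s
Delay = distance / speed = 1000 / 300000 seconds
Delay in ms = 1000 * 1000 / 300000
Delay = 3.3333 ms
Rounded to 2 dp = 3.33 ms

3.33


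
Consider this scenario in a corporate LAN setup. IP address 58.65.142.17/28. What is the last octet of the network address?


Given: IP = 58.65.142.17, prefix = /28
Subnet mask = 255.255.255.240
Last octet of IP: 17
Last octet of mask: 240
Network last octet = 17 AND 240 = 16

16


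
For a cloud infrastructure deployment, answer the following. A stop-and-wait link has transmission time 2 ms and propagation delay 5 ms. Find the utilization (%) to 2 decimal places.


Given: Ttrans = 2 ms, Tprop = 5 ms
RTT = 2 * Tprop = 2 * 5 = 10 ms
U = Ttrans / (Ttrans + RTT)
U = 2 / (2 + 10)
U = 2 / 12 = 0.166667
U% = 16.67%

16.67


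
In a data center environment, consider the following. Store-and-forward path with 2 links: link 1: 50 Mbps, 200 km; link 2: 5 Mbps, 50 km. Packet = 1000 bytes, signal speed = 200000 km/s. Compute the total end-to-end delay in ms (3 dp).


Packet = 1000 bytes = 8000 bits. Store-and-forward: sum (t_trans + t_prop) per link.
Link 1: t_trans = 8000/(50*10^6) s = 0.1600 ms; t_prop = 200/200000 s = 1.0000 ms; subtotal = 1.1600 ms
Link 2: t_trans = 8000/(5*10^6) s = 1.6000 ms; t_prop = 50/200000 s = 0.2500 ms; subtotal = 1.8500 ms
End-to-end = 1.1600 + 1.8500 = 3.0100 ms -> 3.010 ms (3 dp)

3.010


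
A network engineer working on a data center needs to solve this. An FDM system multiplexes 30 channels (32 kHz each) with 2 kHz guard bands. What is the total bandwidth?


Given: 30 channels, 32 kHz each, guard = 2 kHz
Channel bandwidth = 30 * 32 = 960 kHz
Guard bands = 29 gaps * 2 kHz = 58 kHz
Total = 960 + 58 = 1018 kHz

1018


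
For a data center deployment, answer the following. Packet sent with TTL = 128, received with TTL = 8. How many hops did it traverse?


Given: initial TTL = 128, received TTL = 8
Hops = initial TTL - received TTL
Hops = 128 - 8 = 120

120


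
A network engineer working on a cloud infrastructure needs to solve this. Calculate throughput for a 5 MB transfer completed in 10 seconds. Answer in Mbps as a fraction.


Given: file = 5 MB, time = 10 s
File in Mb = 5 * 8 = 40 Mb
Throughput = 40 / 10 Mbps
Throughput = 4 Mbps

4


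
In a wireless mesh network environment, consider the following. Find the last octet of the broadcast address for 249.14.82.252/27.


Given: IP = 249.14.82.252, prefix = /27
Host bits = 32 - 27 = 5
Network last octet = 252 AND mask = 224
Host part size = 2^5 - 1 = 31
Broadcast last octet = 224 OR 31 = 255

255


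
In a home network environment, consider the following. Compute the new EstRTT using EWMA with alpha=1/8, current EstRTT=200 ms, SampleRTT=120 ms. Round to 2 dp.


Given: EstRTT = 200 ms, SampleRTT = 120 ms, alpha = 1/8
New EstRTT = (1 - alpha) * EstRTT + alpha * SampleRTT
(7/8) * 200 = 175
(1/8) * 120 = 15
New EstRTT = 175 + 15 = 190 ms -> 190.00 ms (2 dp)

190.00


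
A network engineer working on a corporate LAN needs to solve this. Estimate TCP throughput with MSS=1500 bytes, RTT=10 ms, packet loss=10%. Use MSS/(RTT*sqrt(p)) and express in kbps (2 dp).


Given: MSS = 1500 bytes, RTT = 10 ms, loss = 10%
RTT in seconds = 10 / 1000 = 0.01
Loss rate = 10% = 0.1
sqrt(loss) = sqrt(0.1) = 0.316227766017
Throughput (bytes/s) = 1500 / (0.01 * 0.316227766017) = 474341.6490
Throughput (kbps) = 474341.6490 * 8 / 1000 = 3794.733192 -> 3794.73 kbps (2 dp)

3794.73


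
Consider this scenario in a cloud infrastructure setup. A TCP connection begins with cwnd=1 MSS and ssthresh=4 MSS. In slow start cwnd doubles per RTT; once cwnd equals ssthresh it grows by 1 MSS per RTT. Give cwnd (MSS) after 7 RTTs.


RTT 0: cwnd = 1 MSS (initial)
RTT 1: cwnd = 2 MSS (slow start, doubled)
RTT 2: cwnd = 4 MSS (slow start, doubled)
RTT 3: cwnd = 5 MSS (congestion avoidance, +1)
RTT 4: cwnd = 6 MSS (congestion avoidance, +1)
RTT 5: cwnd = 7 MSS (congestion avoidance, +1)
RTT 6: cwnd = 8 MSS (congestion avoidance, +1)
RTT 7: cwnd = 9 MSS (congestion avoidance, +1)

9


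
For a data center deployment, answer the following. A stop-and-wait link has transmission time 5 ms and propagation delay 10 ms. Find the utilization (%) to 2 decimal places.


Given: Ttrans = 5 ms, Tprop = 10 ms
RTT = 2 * Tprop = 2 * 10 = 20 ms
U = Ttrans / (Ttrans + RTT)
U = 5 / (5 + 20)
U = 5 / 25 = 0.2
U% = 20.00%

20.00


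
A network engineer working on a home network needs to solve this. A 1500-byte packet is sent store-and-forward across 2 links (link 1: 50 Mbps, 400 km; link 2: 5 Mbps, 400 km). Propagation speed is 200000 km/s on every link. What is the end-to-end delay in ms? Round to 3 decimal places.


Packet = 1500 bytes = 12000 bits. Store-and-forward: sum (t_trans + t_prop) per link.
Link 1: t_trans = 12000/(50*10^6) s = 0.2400 ms; t_prop = 400/200000 s = 2.0000 ms; subtotal = 2.2400 ms
Link 2: t_trans = 12000/(5*10^6) s = 2.4000 ms; t_prop = 400/200000 s = 2.0000 ms; subtotal = 4.4000 ms
End-to-end = 2.2400 + 4.4000 = 6.6400 ms -> 6.640 ms (3 dp)

6.640


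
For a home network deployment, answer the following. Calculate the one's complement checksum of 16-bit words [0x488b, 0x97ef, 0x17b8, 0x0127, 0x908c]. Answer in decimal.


Given words: [0x488b, 0x97ef, 0x17b8, 0x0127, 0x908c]
Step 1: Sum all words
Raw sum = 18571 + 38895 + 6072 + 295 + 37004 = 100837
Step 2: Fold carry: (35301 + 1) = 35302
One's complement = ~35302 & 0xFFFF = 30233

30233


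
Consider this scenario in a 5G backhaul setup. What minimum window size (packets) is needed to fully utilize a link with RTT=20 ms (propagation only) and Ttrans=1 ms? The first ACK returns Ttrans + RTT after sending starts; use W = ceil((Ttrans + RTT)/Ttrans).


Given: Ttrans = 1 ms, RTT = 20 ms (= 2 * Tprop, Tprop = 10 ms)
Time until first ACK returns = Ttrans + RTT = 1 + 20 = 21 ms
Need W * Ttrans >= Ttrans + RTT  ->  W >= (Ttrans + RTT) / Ttrans
(Ttrans + RTT) / Ttrans = 21 / 1 = 21
W_min = ceil(21) = 21

21


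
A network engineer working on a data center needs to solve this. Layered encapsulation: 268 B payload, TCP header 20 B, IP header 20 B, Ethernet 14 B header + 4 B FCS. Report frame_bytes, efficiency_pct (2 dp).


TCP segment = 268 + 20 = 288 B
IP packet = 288 + 20 = 308 B
Ethernet frame = 308 + 14 + 4 = 326 B
Efficiency = app / frame = 268 / 326 = 0.822086 = 82.2086% -> 82.21% (2 dp)

326, 82.21


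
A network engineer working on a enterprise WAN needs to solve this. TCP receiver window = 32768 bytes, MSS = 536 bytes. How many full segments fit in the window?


Given: RWND = 32768 bytes, MSS = 536 bytes
Full segments = floor(RWND / MSS)
Full segments = floor(32768 / 536)
Full segments = floor(61.1343) = 61

61


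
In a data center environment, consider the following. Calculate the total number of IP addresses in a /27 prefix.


Given: CIDR prefix /27
Host bits = 32 - 27 = 5
Total addresses = 2^5 = 32

32


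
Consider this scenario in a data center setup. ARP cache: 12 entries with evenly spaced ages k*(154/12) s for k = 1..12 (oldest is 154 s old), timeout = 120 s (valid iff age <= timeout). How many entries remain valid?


Ages are k * 154/12 s for k = 1..12 (spacing = 12.8333 s).
Entry k is valid iff k * 154/12 <= 120 iff k <= 12 * 120 / 154 = 9.3506
n_valid = floor(9.3506) = 9
(n_stale = 12 - 9 = 3)

9


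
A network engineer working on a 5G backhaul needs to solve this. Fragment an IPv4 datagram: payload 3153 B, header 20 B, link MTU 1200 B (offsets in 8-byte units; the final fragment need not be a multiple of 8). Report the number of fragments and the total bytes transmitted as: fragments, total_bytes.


Max data per non-final fragment = floor((MTU - header)/8)*8 = floor((1200 - 20)/8)*8 = floor(1180/8)*8 = 1176 B
Final fragment needs no 8-byte alignment: it can carry up to MTU - header = 1180 B
Non-final fragments needed = ceil((payload - 1180) / 1176) = ceil(1973/1176) = ceil(1.6777) = 2
Number of fragments = 2 + 1 = 3
Fragment sizes (data): 2 * 1176 B + 801 B (last, 801 <= 1180 OK)
Total bytes sent = payload + n_frags * header = 3153 + 3*20 = 3153 + 60 = 3213 B

3, 3213


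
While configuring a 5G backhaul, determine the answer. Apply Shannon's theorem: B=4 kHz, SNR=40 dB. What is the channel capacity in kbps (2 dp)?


Given: B = 4 kHz, SNR = 40 dB
SNR linear = 10^(40/10) = 10000
1 + SNR = 10001
log2(10001) = 13.2878566418
C = 4 * 1000 * 13.2878566418 = 53151.4266 bps
C = 53.151427 kbps -> 53.15 kbps (2 dp)

53.15


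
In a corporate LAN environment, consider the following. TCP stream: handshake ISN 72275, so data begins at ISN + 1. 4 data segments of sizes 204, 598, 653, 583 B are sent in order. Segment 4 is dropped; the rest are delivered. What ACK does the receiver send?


SYN uses sequence number 72275; first data byte = ISN + 1 = 72276.
Segment 1: SEQ = 72276, len = 204 B, covers [72276, 72479]
Segment 2: SEQ = 72480, len = 598 B, covers [72480, 73077]
Segment 3: SEQ = 73078, len = 653 B, covers [73078, 73730]
Segment 4: SEQ = 73731, len = 583 B, covers [73731, 74313] [LOST]
In-order data received: bytes [72276, 73730] (segments 1..3).
Segment 4 missing -> gap begins at byte 73731.
Cumulative ACK = next expected in-order byte = 72276 + 204 + 598 + 653 = 73731

73731


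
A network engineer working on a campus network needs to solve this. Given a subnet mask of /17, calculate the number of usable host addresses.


Given: subnet mask /17
Host bits = 32 - 17 = 15
Total addresses = 2^15 = 32768
Usable hosts = 32768 - 2 (network + broadcast) = 32766

32766


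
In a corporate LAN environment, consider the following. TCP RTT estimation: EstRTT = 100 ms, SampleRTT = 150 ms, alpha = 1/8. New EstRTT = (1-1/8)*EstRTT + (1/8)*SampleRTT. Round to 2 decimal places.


Given: EstRTT = 100 ms, SampleRTT = 150 ms, alpha = 1/8
New EstRTT = (1 - alpha) * EstRTT + alpha * SampleRTT
(7/8) * 100 = 87.5
(1/8) * 150 = 18.75
New EstRTT = 87.5 + 18.75 = 106.25 ms -> 106.25 ms (2 dp)

106.25


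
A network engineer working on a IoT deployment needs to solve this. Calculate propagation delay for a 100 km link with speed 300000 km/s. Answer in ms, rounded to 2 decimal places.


Given: distance = 100 km, speed = 300000 km/s
Delay = distance / speed = 100 / 300000 seconds
Delay in ms = 100 * 1000 / 300000
Delay = 0.3333 ms
Rounded to 2 dp = 0.33 ms

0.33


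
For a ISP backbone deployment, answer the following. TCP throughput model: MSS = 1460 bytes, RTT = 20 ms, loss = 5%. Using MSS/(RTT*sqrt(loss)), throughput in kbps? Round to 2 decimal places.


Given: MSS = 1460 bytes, RTT = 20 ms, loss = 5%
RTT in seconds = 20 / 1000 = 0.02
Loss rate = 5% = 0.05
sqrt(loss) = sqrt(0.05) = 0.223606797750
Throughput (bytes/s) = 1460 / (0.02 * 0.223606797750) = 326465.9247
Throughput (kbps) = 326465.9247 * 8 / 1000 = 2611.727398 -> 2611.73 kbps (2 dp)

2611.73


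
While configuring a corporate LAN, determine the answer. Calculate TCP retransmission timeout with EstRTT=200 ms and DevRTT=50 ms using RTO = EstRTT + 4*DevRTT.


Given: EstRTT = 200 ms, DevRTT = 50 ms
Timeout = EstRTT + 4 * DevRTT
4 * DevRTT = 4 * 50 = 200
Timeout = 200 + 200 = 400 ms

400


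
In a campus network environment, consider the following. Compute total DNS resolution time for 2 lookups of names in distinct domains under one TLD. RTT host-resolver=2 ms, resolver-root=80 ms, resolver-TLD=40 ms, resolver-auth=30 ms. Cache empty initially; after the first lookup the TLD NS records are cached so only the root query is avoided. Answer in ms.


Lookup 1 (cold cache): local + root + TLD + auth = 2 + 80 + 40 + 30 = 152 ms
Lookups 2..2 (TLD NS cached -> skip root; new domain -> still ask TLD and auth): local + TLD + auth = 2 + 40 + 30 = 72 ms each
Remaining 1 lookups: 1 * 72 = 72 ms
Total = 152 + 72 = 224 ms

224


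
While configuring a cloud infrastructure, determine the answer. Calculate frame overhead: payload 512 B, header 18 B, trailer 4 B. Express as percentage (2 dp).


Given: payload = 512 B, header = 18 B, trailer = 4 B
Overhead bytes = header + trailer = 18 + 4 = 22
Total frame = payload + overhead = 512 + 22 = 534
Overhead % = 22 / 534 * 100 = 4.1199% -> 4.12% (2 dp)

4.12


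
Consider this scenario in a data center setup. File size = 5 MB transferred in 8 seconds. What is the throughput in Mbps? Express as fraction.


Given: file = 5 MB, time = 8 s
File in Mb = 5 * 8 = 40 Mb
Throughput = 40 / 8 Mbps
Throughput = 5 Mbps

5


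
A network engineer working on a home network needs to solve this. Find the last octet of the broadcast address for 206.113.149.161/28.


Given: IP = 206.113.149.161, prefix = /28
Host bits = 32 - 28 = 4
Network last octet = 161 AND mask = 160
Host part size = 2^4 - 1 = 15
Broadcast last octet = 160 OR 15 = 175

175


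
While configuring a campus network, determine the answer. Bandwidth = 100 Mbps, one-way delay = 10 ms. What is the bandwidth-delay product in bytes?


Given: bandwidth = 100 Mbps, delay = 10 ms
BDP in bits = 100 * 10^6 * 10 / 1000
BDP in bits = 1000000
BDP in bytes = 1000000 / 8 = 125000

125000


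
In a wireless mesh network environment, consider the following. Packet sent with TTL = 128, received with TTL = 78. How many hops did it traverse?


Given: initial TTL = 128, received TTL = 78
Hops = initial TTL - received TTL
Hops = 128 - 78 = 50

50


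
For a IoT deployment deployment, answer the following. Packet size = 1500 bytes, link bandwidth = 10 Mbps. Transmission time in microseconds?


Given: packet = 1500 bytes, bandwidth = 10 Mbps
Packet in bits = 1500 * 8 = 12000 bits
Bandwidth = 10 * 10^6 = 10000000 bps
Time = 12000 / 10000000 seconds
Time in us = 12000 * 10^6 / 10000000 = 1200

1200


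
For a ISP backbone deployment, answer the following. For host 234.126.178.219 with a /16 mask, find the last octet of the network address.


Given: IP = 234.126.178.219, prefix = /16
Subnet mask = 255.255.0.0
Last octet of IP: 219
Last octet of mask: 0
Network last octet = 219 AND 0 = 0

0


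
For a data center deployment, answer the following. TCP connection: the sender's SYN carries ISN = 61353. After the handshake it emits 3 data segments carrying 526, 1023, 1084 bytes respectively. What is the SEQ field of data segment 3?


The SYN occupies sequence number ISN = 61353, so the first data byte is ISN + 1 = 61354.
SEQ of data segment i = (ISN + 1) + sum of payload sizes of segments 1..i-1.
Segment 1: SEQ = 61354, payload = 526 bytes
Segment 2: SEQ = 61880, payload = 1023 bytes
Segment 3: SEQ = 62903, payload = 1084 bytes
SEQ of segment 3 = 61354 + 526 + 1023 = 62903

62903


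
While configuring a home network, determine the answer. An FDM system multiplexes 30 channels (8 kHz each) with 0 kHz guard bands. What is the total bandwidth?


Given: 30 channels, 8 kHz each, guard = 0 kHz
Channel bandwidth = 30 * 8 = 240 kHz
Guard bands = 29 gaps * 0 kHz = 0 kHz
Total = 240 + 0 = 240 kHz

240


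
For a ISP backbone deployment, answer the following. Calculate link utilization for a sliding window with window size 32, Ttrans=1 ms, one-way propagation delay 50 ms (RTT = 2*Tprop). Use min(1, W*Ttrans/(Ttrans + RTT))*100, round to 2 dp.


Given: W = 32, Ttrans = 1 ms, RTT = 100 ms (= 2 * Tprop, Tprop = 50 ms)
Cycle time = Ttrans + RTT = 1 + 100 = 101 ms (first packet sent until its ACK returns)
W * Ttrans = 32 * 1 = 32 ms of sending per cycle
W * Ttrans / (Ttrans + RTT) = 32 / 101 = 0.316832
U = min(1, 0.316832) = 0.316832
U% = 31.68%

31.68


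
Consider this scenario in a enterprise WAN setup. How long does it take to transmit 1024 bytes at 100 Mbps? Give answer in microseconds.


Given: packet = 1024 bytes, bandwidth = 100 Mbps
Packet in bits = 1024 * 8 = 8192 bits
Bandwidth = 100 * 10^6 = 100000000 bps
Time = 8192 / 100000000 seconds
Time in us = 8192 * 10^6 / 100000000 = 81.92

81.92


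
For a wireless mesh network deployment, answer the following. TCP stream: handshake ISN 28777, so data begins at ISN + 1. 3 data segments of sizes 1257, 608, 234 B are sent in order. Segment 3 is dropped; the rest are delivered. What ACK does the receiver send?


SYN uses sequence number 28777; first data byte = ISN + 1 = 28778.
Segment 1: SEQ = 28778, len = 1257 B, covers [28778, 30034]
Segment 2: SEQ = 30035, len = 608 B, covers [30035, 30642]
Segment 3: SEQ = 30643, len = 234 B, covers [30643, 30876] [LOST]
In-order data received: bytes [28778, 30642] (segments 1..2).
Segment 3 missing -> gap begins at byte 30643.
Cumulative ACK = next expected in-order byte = 28778 + 1257 + 608 = 30643

30643


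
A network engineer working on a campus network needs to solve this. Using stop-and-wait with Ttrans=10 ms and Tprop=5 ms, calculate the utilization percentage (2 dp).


Given: Ttrans = 10 ms, Tprop = 5 ms
RTT = 2 * Tprop = 2 * 5 = 10 ms
U = Ttrans / (Ttrans + RTT)
U = 10 / (10 + 10)
U = 10 / 20 = 0.5
U% = 50.00%

50.00


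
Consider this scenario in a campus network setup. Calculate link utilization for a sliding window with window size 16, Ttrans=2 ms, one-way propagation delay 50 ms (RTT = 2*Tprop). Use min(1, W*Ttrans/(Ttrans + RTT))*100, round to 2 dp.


Given: W = 16, Ttrans = 2 ms, RTT = 100 ms (= 2 * Tprop, Tprop = 50 ms)
Cycle time = Ttrans + RTT = 2 + 100 = 102 ms (first packet sent until its ACK returns)
W * Ttrans = 16 * 2 = 32 ms of sending per cycle
W * Ttrans / (Ttrans + RTT) = 32 / 102 = 0.313725
U = min(1, 0.313725) = 0.313725
U% = 31.37%

31.37


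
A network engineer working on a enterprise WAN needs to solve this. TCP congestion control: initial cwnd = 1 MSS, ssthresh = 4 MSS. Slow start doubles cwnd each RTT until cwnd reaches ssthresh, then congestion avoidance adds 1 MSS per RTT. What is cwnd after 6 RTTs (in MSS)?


RTT 0: cwnd = 1 MSS (initial)
RTT 1: cwnd = 2 MSS (slow start, doubled)
RTT 2: cwnd = 4 MSS (slow start, doubled)
RTT 3: cwnd = 5 MSS (congestion avoidance, +1)
RTT 4: cwnd = 6 MSS (congestion avoidance, +1)
RTT 5: cwnd = 7 MSS (congestion avoidance, +1)
RTT 6: cwnd = 8 MSS (congestion avoidance, +1)

8


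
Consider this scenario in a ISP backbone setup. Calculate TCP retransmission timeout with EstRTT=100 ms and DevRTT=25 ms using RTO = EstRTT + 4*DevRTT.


Given: EstRTT = 100 ms, DevRTT = 25 ms
Timeout = EstRTT + 4 * DevRTT
4 * DevRTT = 4 * 25 = 100
Timeout = 100 + 100 = 200 ms

200


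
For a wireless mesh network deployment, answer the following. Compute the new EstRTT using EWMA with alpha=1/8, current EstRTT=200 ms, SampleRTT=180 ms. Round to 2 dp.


Given: EstRTT = 200 ms, SampleRTT = 180 ms, alpha = 1/8
New EstRTT = (1 - alpha) * EstRTT + alpha * SampleRTT
(7/8) * 200 = 175
(1/8) * 180 = 22.5
New EstRTT = 175 + 22.5 = 197.5 ms -> 197.50 ms (2 dp)

197.50


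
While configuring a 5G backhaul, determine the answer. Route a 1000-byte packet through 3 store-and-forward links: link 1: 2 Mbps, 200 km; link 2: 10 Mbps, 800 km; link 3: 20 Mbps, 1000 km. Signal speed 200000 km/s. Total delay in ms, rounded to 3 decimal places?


Packet = 1000 bytes = 8000 bits. Store-and-forward: sum (t_trans + t_prop) per link.
Link 1: t_trans = 8000/(2*10^6) s = 4.0000 ms; t_prop = 200/200000 s = 1.0000 ms; subtotal = 5.0000 ms
Link 2: t_trans = 8000/(10*10^6) s = 0.8000 ms; t_prop = 800/200000 s = 4.0000 ms; subtotal = 4.8000 ms
Link 3: t_trans = 8000/(20*10^6) s = 0.4000 ms; t_prop = 1000/200000 s = 5.0000 ms; subtotal = 5.4000 ms
End-to-end = 5.0000 + 4.8000 + 5.4000 = 15.2000 ms -> 15.200 ms (3 dp)

15.200


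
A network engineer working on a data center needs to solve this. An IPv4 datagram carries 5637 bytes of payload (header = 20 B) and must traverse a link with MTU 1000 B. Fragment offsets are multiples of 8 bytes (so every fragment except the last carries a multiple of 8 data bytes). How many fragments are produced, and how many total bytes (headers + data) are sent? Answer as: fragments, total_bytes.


Max data per non-final fragment = floor((MTU - header)/8)*8 = floor((1000 - 20)/8)*8 = floor(980/8)*8 = 976 B
Final fragment needs no 8-byte alignment: it can carry up to MTU - header = 980 B
Non-final fragments needed = ceil((payload - 980) / 976) = ceil(4657/976) = ceil(4.7715) = 5
Number of fragments = 5 + 1 = 6
Fragment sizes (data): 5 * 976 B + 757 B (last, 757 <= 980 OK)
Total bytes sent = payload + n_frags * header = 5637 + 6*20 = 5637 + 120 = 5757 B

6, 5757


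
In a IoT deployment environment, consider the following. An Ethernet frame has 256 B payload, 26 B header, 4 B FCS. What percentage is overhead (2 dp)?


Given: payload = 256 B, header = 26 B, trailer = 4 B
Overhead bytes = header + trailer = 26 + 4 = 30
Total frame = payload + overhead = 256 + 30 = 286
Overhead % = 30 / 286 * 100 = 10.4895% -> 10.49% (2 dp)

10.49


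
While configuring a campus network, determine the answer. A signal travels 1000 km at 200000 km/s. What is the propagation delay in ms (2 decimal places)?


Given: distance = 1000 km, speed = 200000 km/s
Delay = distance / speed = 1000 / 200000 seconds
Delay in ms = 1000 * 1000 / 200000
Delay = 5.0000 ms
Rounded to 2 dp = 5.00 ms

5.00


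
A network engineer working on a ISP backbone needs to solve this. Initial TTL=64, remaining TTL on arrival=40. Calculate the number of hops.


Given: initial TTL = 64, received TTL = 40
Hops = initial TTL - received TTL
Hops = 64 - 40 = 24

24


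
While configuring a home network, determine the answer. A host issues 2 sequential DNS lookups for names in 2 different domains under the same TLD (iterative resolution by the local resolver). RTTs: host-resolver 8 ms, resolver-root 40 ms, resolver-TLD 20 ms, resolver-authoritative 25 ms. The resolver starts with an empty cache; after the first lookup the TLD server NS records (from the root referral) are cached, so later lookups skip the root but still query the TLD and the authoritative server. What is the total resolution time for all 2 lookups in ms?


Lookup 1 (cold cache): local + root + TLD + auth = 8 + 40 + 20 + 25 = 93 ms
Lookups 2..2 (TLD NS cached -> skip root; new domain -> still ask TLD and auth): local + TLD + auth = 8 + 20 + 25 = 53 ms each
Remaining 1 lookups: 1 * 53 = 53 ms
Total = 93 + 53 = 146 ms

146


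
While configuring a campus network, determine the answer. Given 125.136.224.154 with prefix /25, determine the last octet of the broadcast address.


Given: IP = 125.136.224.154, prefix = /25
Host bits = 32 - 25 = 7
Network last octet = 154 AND mask = 128
Host part size = 2^7 - 1 = 127
Broadcast last octet = 128 OR 127 = 255

255


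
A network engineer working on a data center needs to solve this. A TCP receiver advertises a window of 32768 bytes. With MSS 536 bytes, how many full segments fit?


Given: RWND = 32768 bytes, MSS = 536 bytes
Full segments = floor(RWND / MSS)
Full segments = floor(32768 / 536)
Full segments = floor(61.1343) = 61

61


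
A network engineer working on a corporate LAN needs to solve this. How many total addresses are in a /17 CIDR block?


Given: CIDR prefix /17
Host bits = 32 - 17 = 15
Total addresses = 2^15 = 32768

32768


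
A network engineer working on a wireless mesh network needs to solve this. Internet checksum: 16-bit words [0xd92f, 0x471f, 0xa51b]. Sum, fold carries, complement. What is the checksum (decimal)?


Given words: [0xd92f, 0x471f, 0xa51b]
Step 1: Sum all words
Raw sum = 55599 + 18207 + 42267 = 116073
Step 2: Fold carry: (50537 + 1) = 50538
One's complement = ~50538 & 0xFFFF = 14997

14997
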